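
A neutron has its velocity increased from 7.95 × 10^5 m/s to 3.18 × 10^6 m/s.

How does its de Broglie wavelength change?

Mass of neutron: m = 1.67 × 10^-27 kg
The wavelength decreases by a factor of 4.

Using λ = h/(mv):

Initial wavelength: λ₁ = h/(mv₁) = 4.99 × 10^-13 m
Final wavelength: λ₂ = h/(mv₂) = 1.25 × 10^-13 m

Since λ ∝ 1/v, when velocity increases by a factor of 4, the wavelength decreases by a factor of 4.

λ₂/λ₁ = v₁/v₂ = 1/4

The wavelength decreases by a factor of 4.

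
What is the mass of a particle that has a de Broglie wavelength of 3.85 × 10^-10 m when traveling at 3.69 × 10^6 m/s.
4.66 × 10^-31 kg

From the de Broglie relation λ = h/(mv), we solve for m:

m = h/(λv)
m = (6.626 × 10^-34 J·s) / (3.85 × 10^-10 m × 3.69 × 10^6 m/s)
m = 4.66 × 10^-31 kg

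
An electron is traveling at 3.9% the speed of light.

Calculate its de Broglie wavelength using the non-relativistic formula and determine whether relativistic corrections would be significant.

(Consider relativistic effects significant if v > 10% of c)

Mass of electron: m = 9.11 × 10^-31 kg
No, relativistic corrections are not needed.

Using the non-relativistic de Broglie formula λ = h/(mv):

v = 3.9% × c = 1.169 × 10^7 m/s

λ = h/(mv)
λ = (6.626 × 10^-34 J·s) / (9.11 × 10^-31 kg × 1.169 × 10^7 m/s)
λ = 6.22 × 10^-11 m

Since v = 3.9% of c < 10% of c, relativistic corrections are NOT significant and this non-relativistic result is a good approximation.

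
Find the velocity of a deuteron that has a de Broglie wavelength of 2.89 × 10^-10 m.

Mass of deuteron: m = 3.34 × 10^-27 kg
6.86 × 10^2 m/s

From the de Broglie relation λ = h/(mv), we solve for v:

v = h/(mλ)
v = (6.626 × 10^-34 J·s) / (3.34 × 10^-27 kg × 2.89 × 10^-10 m)
v = 6.86 × 10^2 m/s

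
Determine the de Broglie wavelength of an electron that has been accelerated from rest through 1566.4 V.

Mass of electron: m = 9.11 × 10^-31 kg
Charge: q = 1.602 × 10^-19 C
3.10 × 10^-11 m

When a particle is accelerated through voltage V, it gains kinetic energy KE = qV.

The de Broglie wavelength is then λ = h/√(2mqV):

λ = h/√(2mqV)
λ = (6.626 × 10^-34 J·s) / √(2 × 9.11 × 10^-31 kg × 1.602 × 10^-19 C × 1566.4 V)
λ = 3.10 × 10^-11 m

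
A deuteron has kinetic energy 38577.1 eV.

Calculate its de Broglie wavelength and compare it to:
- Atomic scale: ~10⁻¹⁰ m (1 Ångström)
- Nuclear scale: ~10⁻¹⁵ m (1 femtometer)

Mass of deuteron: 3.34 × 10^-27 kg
λ = 1.03 × 10^-13 m, which is between nuclear and atomic scales.

Using λ = h/√(2mKE):

KE = 38577.1 eV = 6.181 × 10^-15 J

λ = h/√(2mKE)
λ = (6.626 × 10^-34 J·s) / √(2 × 3.34 × 10^-27 kg × 6.181 × 10^-15 J)
λ = 1.03 × 10^-13 m

Comparison:
- Atomic scale (10⁻¹⁰ m): λ is 0.001× this size
- Nuclear scale (10⁻¹⁵ m): λ is 1e+02× this size

The wavelength is between nuclear and atomic scales.

This wavelength is appropriate for probing atomic structure but too large for nuclear physics experiments.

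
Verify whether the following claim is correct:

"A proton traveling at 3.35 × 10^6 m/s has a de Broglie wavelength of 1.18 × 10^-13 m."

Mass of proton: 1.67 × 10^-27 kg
True

The claim is correct.

Using λ = h/(mv):
λ = (6.626 × 10^-34 J·s) / (1.67 × 10^-27 kg × 3.35 × 10^6 m/s)
λ = 1.18 × 10^-13 m

This matches the claimed value.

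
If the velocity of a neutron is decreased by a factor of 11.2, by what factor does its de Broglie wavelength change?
The wavelength increases by a factor of 11.2.

From λ = h/(mv), the wavelength is inversely proportional to velocity:

λ ∝ 1/v

If v → v/11.2, then λ → 11.2λ

When velocity is decreased by a factor of 11.2, the wavelength increases by a factor of 11.2.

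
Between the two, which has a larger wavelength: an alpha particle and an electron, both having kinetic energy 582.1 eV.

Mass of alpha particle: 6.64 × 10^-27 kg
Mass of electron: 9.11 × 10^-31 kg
The electron has the longer wavelength.

Using λ = h/√(2mKE):

For alpha particle: λ₁ = h/√(2m₁KE) = 5.95 × 10^-13 m
For electron: λ₂ = h/√(2m₂KE) = 5.08 × 10^-11 m

Since λ ∝ 1/√m at constant kinetic energy, the lighter particle has the longer wavelength.

The electron has the longer de Broglie wavelength.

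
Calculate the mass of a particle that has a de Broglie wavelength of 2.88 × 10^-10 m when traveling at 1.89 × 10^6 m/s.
1.22 × 10^-30 kg

From the de Broglie relation λ = h/(mv), we solve for m:

m = h/(λv)
m = (6.626 × 10^-34 J·s) / (2.88 × 10^-10 m × 1.89 × 10^6 m/s)
m = 1.22 × 10^-30 kg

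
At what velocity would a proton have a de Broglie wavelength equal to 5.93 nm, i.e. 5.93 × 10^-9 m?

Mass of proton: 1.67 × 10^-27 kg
6.69 × 10^1 m/s

From λ = h/(mv), solve for v:

v = h/(mλ)
v = (6.626 × 10^-34 J·s) / (1.67 × 10^-27 kg × 5.93 × 10^-9 m)
v = 6.69 × 10^1 m/s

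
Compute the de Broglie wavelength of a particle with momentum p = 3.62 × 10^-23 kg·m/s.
1.83 × 10^-11 m

Using the de Broglie relation λ = h/p:

λ = h/p
λ = (6.626 × 10^-34 J·s) / (3.62 × 10^-23 kg·m/s)
λ = 1.83 × 10^-11 m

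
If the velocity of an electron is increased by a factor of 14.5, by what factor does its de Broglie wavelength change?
The wavelength decreases by a factor of 14.5.

From λ = h/(mv), the wavelength is inversely proportional to velocity:

λ ∝ 1/v

If v → 14.5v, then λ → λ/14.5

When velocity is increased by a factor of 14.5, the wavelength decreases by a factor of 14.5.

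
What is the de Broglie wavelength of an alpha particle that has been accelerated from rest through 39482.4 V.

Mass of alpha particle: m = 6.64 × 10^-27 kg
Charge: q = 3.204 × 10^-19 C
5.11 × 10^-14 m

When a particle is accelerated through voltage V, it gains kinetic energy KE = qV.

The de Broglie wavelength is then λ = h/√(2mqV):

λ = h/√(2mqV)
λ = (6.626 × 10^-34 J·s) / √(2 × 6.64 × 10^-27 kg × 3.204 × 10^-19 C × 39482.4 V)
λ = 5.11 × 10^-14 m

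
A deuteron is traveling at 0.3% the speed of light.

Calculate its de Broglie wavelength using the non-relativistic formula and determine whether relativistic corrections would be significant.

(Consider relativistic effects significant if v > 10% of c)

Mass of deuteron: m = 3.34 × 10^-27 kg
No, relativistic corrections are not needed.

Using the non-relativistic de Broglie formula λ = h/(mv):

v = 0.3% × c = 8.994 × 10^5 m/s

λ = h/(mv)
λ = (6.626 × 10^-34 J·s) / (3.34 × 10^-27 kg × 8.994 × 10^5 m/s)
λ = 2.21 × 10^-13 m

Since v = 0.3% of c < 10% of c, relativistic corrections are NOT significant and this non-relativistic result is a good approximation.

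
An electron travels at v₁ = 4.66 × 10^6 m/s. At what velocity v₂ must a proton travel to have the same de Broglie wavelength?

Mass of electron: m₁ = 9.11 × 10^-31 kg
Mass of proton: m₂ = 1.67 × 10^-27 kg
v₂ = 2.54 × 10^3 m/s

For equal de Broglie wavelengths: λ₁ = λ₂

h/(m₁v₁) = h/(m₂v₂)
m₁v₁ = m₂v₂
v₂ = v₁ · (m₁/m₂)

v₂ = 4.66 × 10^6 m/s × (9.11 × 10^-31 kg / 1.67 × 10^-27 kg)
v₂ = 2.54 × 10^3 m/s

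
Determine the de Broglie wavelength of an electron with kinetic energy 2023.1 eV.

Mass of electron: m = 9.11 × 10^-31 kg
2.73 × 10^-11 m

Using λ = h/√(2mKE):

First convert KE to Joules: KE = 2023.1 eV = 3.241 × 10^-16 J

λ = h/√(2mKE)
λ = (6.626 × 10^-34 J·s) / √(2 × 9.11 × 10^-31 kg × 3.241 × 10^-16 J)
λ = 2.73 × 10^-11 m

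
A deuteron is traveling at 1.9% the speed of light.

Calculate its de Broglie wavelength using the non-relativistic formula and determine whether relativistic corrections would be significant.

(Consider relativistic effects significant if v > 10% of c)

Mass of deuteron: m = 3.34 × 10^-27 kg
No, relativistic corrections are not needed.

Using the non-relativistic de Broglie formula λ = h/(mv):

v = 1.9% × c = 5.696 × 10^6 m/s

λ = h/(mv)
λ = (6.626 × 10^-34 J·s) / (3.34 × 10^-27 kg × 5.696 × 10^6 m/s)
λ = 3.48 × 10^-14 m

Since v = 1.9% of c < 10% of c, relativistic corrections are NOT significant and this non-relativistic result is a good approximation.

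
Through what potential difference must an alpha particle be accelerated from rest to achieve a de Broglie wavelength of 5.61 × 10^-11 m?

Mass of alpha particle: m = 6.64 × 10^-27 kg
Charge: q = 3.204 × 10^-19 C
3.28 × 10^-2 V

From λ = h/√(2mqV), we solve for V:

λ² = h²/(2mqV)
V = h²/(2mqλ²)
V = (6.626 × 10^-34 J·s)² / (2 × 6.64 × 10^-27 kg × 3.204 × 10^-19 C × (5.61 × 10^-11 m)²)
V = 3.28 × 10^-2 V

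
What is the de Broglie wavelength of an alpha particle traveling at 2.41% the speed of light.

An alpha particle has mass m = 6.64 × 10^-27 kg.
1.38 × 10^-14 m

Using the de Broglie relation λ = h/(mv):

v = 2.41% × c = 7.225 × 10^6 m/s

λ = h/(mv)
λ = (6.626 × 10^-34 J·s) / (6.64 × 10^-27 kg × 7.225 × 10^6 m/s)
λ = 1.38 × 10^-14 m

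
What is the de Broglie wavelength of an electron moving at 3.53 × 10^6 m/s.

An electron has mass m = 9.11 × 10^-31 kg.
2.06 × 10^-10 m

Using the de Broglie relation λ = h/(mv):

λ = h/(mv)
λ = (6.626 × 10^-34 J·s) / (9.11 × 10^-31 kg × 3.53 × 10^6 m/s)
λ = 2.06 × 10^-10 m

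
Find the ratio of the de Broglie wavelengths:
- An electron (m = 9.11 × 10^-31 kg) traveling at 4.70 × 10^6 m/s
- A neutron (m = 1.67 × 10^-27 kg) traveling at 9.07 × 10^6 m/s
λ₁/λ₂ = 3.54 × 10^3

Using λ = h/(mv):

λ₁ = h/(m₁v₁) = 1.55 × 10^-10 m
λ₂ = h/(m₂v₂) = 4.37 × 10^-14 m

Ratio λ₁/λ₂ = (m₂v₂)/(m₁v₁)
         = (1.67 × 10^-27 kg × 9.07 × 10^6 m/s) / (9.11 × 10^-31 kg × 4.70 × 10^6 m/s)
         = 3.54 × 10^3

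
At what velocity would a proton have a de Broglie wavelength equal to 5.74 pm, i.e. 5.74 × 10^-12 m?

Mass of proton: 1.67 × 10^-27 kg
6.91 × 10^4 m/s

From λ = h/(mv), solve for v:

v = h/(mλ)
v = (6.626 × 10^-34 J·s) / (1.67 × 10^-27 kg × 5.74 × 10^-12 m)
v = 6.91 × 10^4 m/s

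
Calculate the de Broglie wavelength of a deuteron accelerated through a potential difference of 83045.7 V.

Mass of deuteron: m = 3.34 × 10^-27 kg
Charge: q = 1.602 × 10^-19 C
7.03 × 10^-14 m

When a particle is accelerated through voltage V, it gains kinetic energy KE = qV.

The de Broglie wavelength is then λ = h/√(2mqV):

λ = h/√(2mqV)
λ = (6.626 × 10^-34 J·s) / √(2 × 3.34 × 10^-27 kg × 1.602 × 10^-19 C × 83045.7 V)
λ = 7.03 × 10^-14 m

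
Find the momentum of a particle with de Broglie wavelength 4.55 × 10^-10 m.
1.46 × 10^-24 kg·m/s

From the de Broglie relation λ = h/p, we solve for p:

p = h/λ
p = (6.626 × 10^-34 J·s) / (4.55 × 10^-10 m)
p = 1.46 × 10^-24 kg·m/s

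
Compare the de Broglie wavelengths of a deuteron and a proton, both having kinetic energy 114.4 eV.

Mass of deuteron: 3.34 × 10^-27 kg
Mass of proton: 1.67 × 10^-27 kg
The proton has the longer wavelength.

Using λ = h/√(2mKE):

For deuteron: λ₁ = h/√(2m₁KE) = 1.89 × 10^-12 m
For proton: λ₂ = h/√(2m₂KE) = 2.68 × 10^-12 m

Since λ ∝ 1/√m at constant kinetic energy, the lighter particle has the longer wavelength.

The proton has the longer de Broglie wavelength.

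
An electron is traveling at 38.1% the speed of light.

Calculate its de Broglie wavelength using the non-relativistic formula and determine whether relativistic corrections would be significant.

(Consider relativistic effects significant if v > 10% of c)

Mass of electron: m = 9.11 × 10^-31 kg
Yes, relativistic corrections are needed.

Using the non-relativistic de Broglie formula λ = h/(mv):

v = 38.1% × c = 1.142 × 10^8 m/s

λ = h/(mv)
λ = (6.626 × 10^-34 J·s) / (9.11 × 10^-31 kg × 1.142 × 10^8 m/s)
λ = 6.37 × 10^-12 m

Since v = 38.1% of c > 10% of c, relativistic corrections ARE significant and the actual wavelength would differ from this non-relativistic estimate.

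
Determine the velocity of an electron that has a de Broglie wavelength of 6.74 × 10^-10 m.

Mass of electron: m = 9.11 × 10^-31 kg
1.08 × 10^6 m/s

From the de Broglie relation λ = h/(mv), we solve for v:

v = h/(mλ)
v = (6.626 × 10^-34 J·s) / (9.11 × 10^-31 kg × 6.74 × 10^-10 m)
v = 1.08 × 10^6 m/s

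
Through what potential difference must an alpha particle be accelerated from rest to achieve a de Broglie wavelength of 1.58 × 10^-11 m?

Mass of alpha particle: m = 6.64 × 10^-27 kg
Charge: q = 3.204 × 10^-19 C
4.13 × 10^-1 V

From λ = h/√(2mqV), we solve for V:

λ² = h²/(2mqV)
V = h²/(2mqλ²)
V = (6.626 × 10^-34 J·s)² / (2 × 6.64 × 10^-27 kg × 3.204 × 10^-19 C × (1.58 × 10^-11 m)²)
V = 4.13 × 10^-1 V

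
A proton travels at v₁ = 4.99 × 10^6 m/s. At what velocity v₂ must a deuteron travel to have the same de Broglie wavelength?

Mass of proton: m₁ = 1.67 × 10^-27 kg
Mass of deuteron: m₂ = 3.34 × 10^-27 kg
v₂ = 2.50 × 10^6 m/s

For equal de Broglie wavelengths: λ₁ = λ₂

h/(m₁v₁) = h/(m₂v₂)
m₁v₁ = m₂v₂
v₂ = v₁ · (m₁/m₂)

v₂ = 4.99 × 10^6 m/s × (1.67 × 10^-27 kg / 3.34 × 10^-27 kg)
v₂ = 2.50 × 10^6 m/s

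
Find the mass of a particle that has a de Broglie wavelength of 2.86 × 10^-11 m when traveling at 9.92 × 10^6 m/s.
2.34 × 10^-30 kg

From the de Broglie relation λ = h/(mv), we solve for m:

m = h/(λv)
m = (6.626 × 10^-34 J·s) / (2.86 × 10^-11 m × 9.92 × 10^6 m/s)
m = 2.34 × 10^-30 kg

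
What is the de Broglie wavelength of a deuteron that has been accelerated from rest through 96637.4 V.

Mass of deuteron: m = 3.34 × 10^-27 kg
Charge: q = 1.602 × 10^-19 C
6.52 × 10^-14 m

When a particle is accelerated through voltage V, it gains kinetic energy KE = qV.

The de Broglie wavelength is then λ = h/√(2mqV):

λ = h/√(2mqV)
λ = (6.626 × 10^-34 J·s) / √(2 × 3.34 × 10^-27 kg × 1.602 × 10^-19 C × 96637.4 V)
λ = 6.52 × 10^-14 m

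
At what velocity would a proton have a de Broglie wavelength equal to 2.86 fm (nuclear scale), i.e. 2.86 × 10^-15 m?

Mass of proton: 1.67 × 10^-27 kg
1.39 × 10^8 m/s

From λ = h/(mv), solve for v:

v = h/(mλ)
v = (6.626 × 10^-34 J·s) / (1.67 × 10^-27 kg × 2.86 × 10^-15 m)
v = 1.39 × 10^8 m/s

Note: This velocity is 46.3% of the speed of light, so relativistic corrections would be needed for a more accurate calculation.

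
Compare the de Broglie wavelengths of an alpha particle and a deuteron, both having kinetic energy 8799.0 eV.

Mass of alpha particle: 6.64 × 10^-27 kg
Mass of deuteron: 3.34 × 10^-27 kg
The deuteron has the longer wavelength.

Using λ = h/√(2mKE):

For alpha particle: λ₁ = h/√(2m₁KE) = 1.53 × 10^-13 m
For deuteron: λ₂ = h/√(2m₂KE) = 2.16 × 10^-13 m

Since λ ∝ 1/√m at constant kinetic energy, the lighter particle has the longer wavelength.

The deuteron has the longer de Broglie wavelength.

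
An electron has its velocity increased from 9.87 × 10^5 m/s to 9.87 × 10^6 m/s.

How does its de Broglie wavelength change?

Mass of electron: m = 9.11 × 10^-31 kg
The wavelength decreases by a factor of 10.

Using λ = h/(mv):

Initial wavelength: λ₁ = h/(mv₁) = 7.37 × 10^-10 m
Final wavelength: λ₂ = h/(mv₂) = 7.37 × 10^-11 m

Since λ ∝ 1/v, when velocity increases by a factor of 10, the wavelength decreases by a factor of 10.

λ₂/λ₁ = v₁/v₂ = 1/10

The wavelength decreases by a factor of 10.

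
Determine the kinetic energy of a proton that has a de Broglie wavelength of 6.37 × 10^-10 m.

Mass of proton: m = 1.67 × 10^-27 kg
3.24 × 10^-22 J (or 2.02 × 10^-3 eV)

From λ = h/√(2mKE), we solve for KE:

λ² = h²/(2mKE)
KE = h²/(2mλ²)
KE = (6.626 × 10^-34 J·s)² / (2 × 1.67 × 10^-27 kg × (6.37 × 10^-10 m)²)
KE = 3.24 × 10^-22 J
KE = 2.02 × 10^-3 eV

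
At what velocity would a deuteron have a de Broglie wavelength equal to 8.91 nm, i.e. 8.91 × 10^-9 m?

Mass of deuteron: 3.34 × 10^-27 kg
2.23 × 10^1 m/s

From λ = h/(mv), solve for v:

v = h/(mλ)
v = (6.626 × 10^-34 J·s) / (3.34 × 10^-27 kg × 8.91 × 10^-9 m)
v = 2.23 × 10^1 m/s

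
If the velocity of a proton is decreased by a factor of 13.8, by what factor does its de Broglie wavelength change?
The wavelength increases by a factor of 13.8.

From λ = h/(mv), the wavelength is inversely proportional to velocity:

λ ∝ 1/v

If v → v/13.8, then λ → 13.8λ

When velocity is decreased by a factor of 13.8, the wavelength increases by a factor of 13.8.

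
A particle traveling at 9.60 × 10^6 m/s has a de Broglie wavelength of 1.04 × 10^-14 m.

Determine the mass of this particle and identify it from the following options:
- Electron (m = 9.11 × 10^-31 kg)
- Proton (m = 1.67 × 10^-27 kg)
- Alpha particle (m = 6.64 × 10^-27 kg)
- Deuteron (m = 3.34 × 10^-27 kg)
The particle is an alpha particle.

From λ = h/(mv), solve for mass:

m = h/(λv)
m = (6.626 × 10^-34 J·s) / (1.04 × 10^-14 m × 9.60 × 10^6 m/s)
m = 6.64 × 10^-27 kg

Comparing with the listed masses, this is closest to an alpha particle.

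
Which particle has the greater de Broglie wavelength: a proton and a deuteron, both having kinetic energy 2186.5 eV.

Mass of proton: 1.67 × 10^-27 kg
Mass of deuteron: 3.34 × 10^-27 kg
The proton has the longer wavelength.

Using λ = h/√(2mKE):

For proton: λ₁ = h/√(2m₁KE) = 6.13 × 10^-13 m
For deuteron: λ₂ = h/√(2m₂KE) = 4.33 × 10^-13 m

Since λ ∝ 1/√m at constant kinetic energy, the lighter particle has the longer wavelength.

The proton has the longer de Broglie wavelength.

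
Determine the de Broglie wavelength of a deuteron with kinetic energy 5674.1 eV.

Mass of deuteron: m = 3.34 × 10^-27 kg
2.69 × 10^-13 m

Using λ = h/√(2mKE):

First convert KE to Joules: KE = 5674.1 eV = 9.091 × 10^-16 J

λ = h/√(2mKE)
λ = (6.626 × 10^-34 J·s) / √(2 × 3.34 × 10^-27 kg × 9.091 × 10^-16 J)
λ = 2.69 × 10^-13 m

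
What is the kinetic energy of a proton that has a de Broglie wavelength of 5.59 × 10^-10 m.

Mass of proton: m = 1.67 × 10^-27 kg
4.21 × 10^-22 J (or 2.63 × 10^-3 eV)

From λ = h/√(2mKE), we solve for KE:

λ² = h²/(2mKE)
KE = h²/(2mλ²)
KE = (6.626 × 10^-34 J·s)² / (2 × 1.67 × 10^-27 kg × (5.59 × 10^-10 m)²)
KE = 4.21 × 10^-22 J
KE = 2.63 × 10^-3 eV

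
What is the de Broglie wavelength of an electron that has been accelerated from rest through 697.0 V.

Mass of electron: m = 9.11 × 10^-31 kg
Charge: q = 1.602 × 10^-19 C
4.65 × 10^-11 m

When a particle is accelerated through voltage V, it gains kinetic energy KE = qV.

The de Broglie wavelength is then λ = h/√(2mqV):

λ = h/√(2mqV)
λ = (6.626 × 10^-34 J·s) / √(2 × 9.11 × 10^-31 kg × 1.602 × 10^-19 C × 697.0 V)
λ = 4.65 × 10^-11 m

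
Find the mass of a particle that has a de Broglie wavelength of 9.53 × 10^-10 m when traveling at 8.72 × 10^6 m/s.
7.97 × 10^-32 kg

From the de Broglie relation λ = h/(mv), we solve for m:

m = h/(λv)
m = (6.626 × 10^-34 J·s) / (9.53 × 10^-10 m × 8.72 × 10^6 m/s)
m = 7.97 × 10^-32 kg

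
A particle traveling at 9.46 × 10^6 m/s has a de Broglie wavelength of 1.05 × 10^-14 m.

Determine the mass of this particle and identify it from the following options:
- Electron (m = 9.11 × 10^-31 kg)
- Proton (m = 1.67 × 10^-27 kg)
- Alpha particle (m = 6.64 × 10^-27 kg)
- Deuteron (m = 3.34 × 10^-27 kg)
The particle is an alpha particle.

From λ = h/(mv), solve for mass:

m = h/(λv)
m = (6.626 × 10^-34 J·s) / (1.05 × 10^-14 m × 9.46 × 10^6 m/s)
m = 6.67 × 10^-27 kg

Comparing with the listed masses, this is closest to an alpha particle.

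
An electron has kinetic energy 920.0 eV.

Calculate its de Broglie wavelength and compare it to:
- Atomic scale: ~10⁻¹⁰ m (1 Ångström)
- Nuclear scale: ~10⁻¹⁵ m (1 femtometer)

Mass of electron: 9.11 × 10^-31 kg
λ = 4.04 × 10^-11 m, which is between nuclear and atomic scales.

Using λ = h/√(2mKE):

KE = 920.0 eV = 1.474 × 10^-16 J

λ = h/√(2mKE)
λ = (6.626 × 10^-34 J·s) / √(2 × 9.11 × 10^-31 kg × 1.474 × 10^-16 J)
λ = 4.04 × 10^-11 m

Comparison:
- Atomic scale (10⁻¹⁰ m): λ is 0.4× this size
- Nuclear scale (10⁻¹⁵ m): λ is 4e+04× this size

The wavelength is between nuclear and atomic scales.

This wavelength is appropriate for probing atomic structure but too large for nuclear physics experiments.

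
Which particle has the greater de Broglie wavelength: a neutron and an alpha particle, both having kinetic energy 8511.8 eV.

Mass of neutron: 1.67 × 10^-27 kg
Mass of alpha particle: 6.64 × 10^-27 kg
The neutron has the longer wavelength.

Using λ = h/√(2mKE):

For neutron: λ₁ = h/√(2m₁KE) = 3.10 × 10^-13 m
For alpha particle: λ₂ = h/√(2m₂KE) = 1.56 × 10^-13 m

Since λ ∝ 1/√m at constant kinetic energy, the lighter particle has the longer wavelength.

The neutron has the longer de Broglie wavelength.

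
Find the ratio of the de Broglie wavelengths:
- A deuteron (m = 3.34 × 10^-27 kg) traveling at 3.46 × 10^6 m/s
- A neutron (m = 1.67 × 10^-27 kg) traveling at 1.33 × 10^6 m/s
λ₁/λ₂ = 0.192

Using λ = h/(mv):

λ₁ = h/(m₁v₁) = 5.73 × 10^-14 m
λ₂ = h/(m₂v₂) = 2.98 × 10^-13 m

Ratio λ₁/λ₂ = (m₂v₂)/(m₁v₁)
         = (1.67 × 10^-27 kg × 1.33 × 10^6 m/s) / (3.34 × 10^-27 kg × 3.46 × 10^6 m/s)
         = 0.192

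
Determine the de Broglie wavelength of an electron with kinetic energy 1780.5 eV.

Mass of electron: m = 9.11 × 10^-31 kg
2.91 × 10^-11 m

Using λ = h/√(2mKE):

First convert KE to Joules: KE = 1780.5 eV = 2.853 × 10^-16 J

λ = h/√(2mKE)
λ = (6.626 × 10^-34 J·s) / √(2 × 9.11 × 10^-31 kg × 2.853 × 10^-16 J)
λ = 2.91 × 10^-11 m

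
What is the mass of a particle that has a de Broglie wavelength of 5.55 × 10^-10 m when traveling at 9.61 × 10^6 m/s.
1.24 × 10^-31 kg

From the de Broglie relation λ = h/(mv), we solve for m:

m = h/(λv)
m = (6.626 × 10^-34 J·s) / (5.55 × 10^-10 m × 9.61 × 10^6 m/s)
m = 1.24 × 10^-31 kg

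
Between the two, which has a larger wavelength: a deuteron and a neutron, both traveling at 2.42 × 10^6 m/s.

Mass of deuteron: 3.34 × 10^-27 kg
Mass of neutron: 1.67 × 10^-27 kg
The neutron has the longer wavelength.

Using λ = h/(mv), since both particles have the same velocity, the wavelength depends only on mass.

For deuteron: λ₁ = h/(m₁v) = 8.20 × 10^-14 m
For neutron: λ₂ = h/(m₂v) = 1.64 × 10^-13 m

Since λ ∝ 1/m at constant velocity, the lighter particle has the longer wavelength.

The neutron has the longer de Broglie wavelength.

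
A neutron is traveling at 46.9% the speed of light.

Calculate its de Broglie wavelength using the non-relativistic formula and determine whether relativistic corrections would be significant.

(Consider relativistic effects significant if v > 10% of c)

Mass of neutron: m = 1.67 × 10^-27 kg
Yes, relativistic corrections are needed.

Using the non-relativistic de Broglie formula λ = h/(mv):

v = 46.9% × c = 1.406 × 10^8 m/s

λ = h/(mv)
λ = (6.626 × 10^-34 J·s) / (1.67 × 10^-27 kg × 1.406 × 10^8 m/s)
λ = 2.82 × 10^-15 m

Since v = 46.9% of c > 10% of c, relativistic corrections ARE significant and the actual wavelength would differ from this non-relativistic estimate.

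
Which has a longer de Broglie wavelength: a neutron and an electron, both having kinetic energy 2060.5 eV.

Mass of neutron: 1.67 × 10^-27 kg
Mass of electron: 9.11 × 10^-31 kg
The electron has the longer wavelength.

Using λ = h/√(2mKE):

For neutron: λ₁ = h/√(2m₁KE) = 6.31 × 10^-13 m
For electron: λ₂ = h/√(2m₂KE) = 2.70 × 10^-11 m

Since λ ∝ 1/√m at constant kinetic energy, the lighter particle has the longer wavelength.

The electron has the longer de Broglie wavelength.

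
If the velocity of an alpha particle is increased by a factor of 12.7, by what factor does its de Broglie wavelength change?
The wavelength decreases by a factor of 12.7.

From λ = h/(mv), the wavelength is inversely proportional to velocity:

λ ∝ 1/v

If v → 12.7v, then λ → λ/12.7

When velocity is increased by a factor of 12.7, the wavelength decreases by a factor of 12.7.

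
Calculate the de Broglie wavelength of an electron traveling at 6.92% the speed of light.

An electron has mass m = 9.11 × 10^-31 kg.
3.51 × 10^-11 m

Using the de Broglie relation λ = h/(mv):

v = 6.92% × c = 2.075 × 10^7 m/s

λ = h/(mv)
λ = (6.626 × 10^-34 J·s) / (9.11 × 10^-31 kg × 2.075 × 10^7 m/s)
λ = 3.51 × 10^-11 m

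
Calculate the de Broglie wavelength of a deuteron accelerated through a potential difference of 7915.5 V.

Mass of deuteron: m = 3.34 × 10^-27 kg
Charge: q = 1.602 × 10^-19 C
2.28 × 10^-13 m

When a particle is accelerated through voltage V, it gains kinetic energy KE = qV.

The de Broglie wavelength is then λ = h/√(2mqV):

λ = h/√(2mqV)
λ = (6.626 × 10^-34 J·s) / √(2 × 3.34 × 10^-27 kg × 1.602 × 10^-19 C × 7915.5 V)
λ = 2.28 × 10^-13 m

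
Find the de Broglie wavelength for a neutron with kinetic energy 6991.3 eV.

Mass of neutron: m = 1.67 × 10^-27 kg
3.43 × 10^-13 m

Using λ = h/√(2mKE):

First convert KE to Joules: KE = 6991.3 eV = 1.120 × 10^-15 J

λ = h/√(2mKE)
λ = (6.626 × 10^-34 J·s) / √(2 × 1.67 × 10^-27 kg × 1.120 × 10^-15 J)
λ = 3.43 × 10^-13 m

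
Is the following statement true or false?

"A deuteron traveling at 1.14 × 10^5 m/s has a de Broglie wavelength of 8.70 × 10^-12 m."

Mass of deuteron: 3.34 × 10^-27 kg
False

The claim is incorrect.

Using λ = h/(mv):
λ = (6.626 × 10^-34 J·s) / (3.34 × 10^-27 kg × 1.14 × 10^5 m/s)
λ = 1.74 × 10^-12 m

The actual wavelength differs from the claimed 8.70 × 10^-12 m.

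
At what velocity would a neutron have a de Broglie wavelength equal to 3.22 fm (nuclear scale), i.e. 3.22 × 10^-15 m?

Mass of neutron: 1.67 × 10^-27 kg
1.23 × 10^8 m/s

From λ = h/(mv), solve for v:

v = h/(mλ)
v = (6.626 × 10^-34 J·s) / (1.67 × 10^-27 kg × 3.22 × 10^-15 m)
v = 1.23 × 10^8 m/s

Note: This velocity is 41.1% of the speed of light, so relativistic corrections would be needed for a more accurate calculation.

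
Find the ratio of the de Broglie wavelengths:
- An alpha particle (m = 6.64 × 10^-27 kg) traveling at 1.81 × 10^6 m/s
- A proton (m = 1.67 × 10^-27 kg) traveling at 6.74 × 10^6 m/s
λ₁/λ₂ = 0.937

Using λ = h/(mv):

λ₁ = h/(m₁v₁) = 5.51 × 10^-14 m
λ₂ = h/(m₂v₂) = 5.89 × 10^-14 m

Ratio λ₁/λ₂ = (m₂v₂)/(m₁v₁)
         = (1.67 × 10^-27 kg × 6.74 × 10^6 m/s) / (6.64 × 10^-27 kg × 1.81 × 10^6 m/s)
         = 0.937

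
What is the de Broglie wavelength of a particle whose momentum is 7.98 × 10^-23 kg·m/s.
8.30 × 10^-12 m

Using the de Broglie relation λ = h/p:

λ = h/p
λ = (6.626 × 10^-34 J·s) / (7.98 × 10^-23 kg·m/s)
λ = 8.30 × 10^-12 m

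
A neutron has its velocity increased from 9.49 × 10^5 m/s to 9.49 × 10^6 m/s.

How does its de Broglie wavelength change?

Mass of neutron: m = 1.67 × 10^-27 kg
The wavelength decreases by a factor of 10.

Using λ = h/(mv):

Initial wavelength: λ₁ = h/(mv₁) = 4.18 × 10^-13 m
Final wavelength: λ₂ = h/(mv₂) = 4.18 × 10^-14 m

Since λ ∝ 1/v, when velocity increases by a factor of 10, the wavelength decreases by a factor of 10.

λ₂/λ₁ = v₁/v₂ = 1/10

The wavelength decreases by a factor of 10.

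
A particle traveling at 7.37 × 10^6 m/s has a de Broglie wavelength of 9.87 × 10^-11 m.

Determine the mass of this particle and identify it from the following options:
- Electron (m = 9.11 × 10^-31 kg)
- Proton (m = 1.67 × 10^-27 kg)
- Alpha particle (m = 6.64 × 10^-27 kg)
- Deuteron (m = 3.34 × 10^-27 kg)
The particle is an electron.

From λ = h/(mv), solve for mass:

m = h/(λv)
m = (6.626 × 10^-34 J·s) / (9.87 × 10^-11 m × 7.37 × 10^6 m/s)
m = 9.11 × 10^-31 kg

Comparing with the listed masses, this is closest to an electron.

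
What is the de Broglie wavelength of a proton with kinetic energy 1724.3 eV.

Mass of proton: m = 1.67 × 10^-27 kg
6.90 × 10^-13 m

Using λ = h/√(2mKE):

First convert KE to Joules: KE = 1724.3 eV = 2.763 × 10^-16 J

λ = h/√(2mKE)
λ = (6.626 × 10^-34 J·s) / √(2 × 1.67 × 10^-27 kg × 2.763 × 10^-16 J)
λ = 6.90 × 10^-13 m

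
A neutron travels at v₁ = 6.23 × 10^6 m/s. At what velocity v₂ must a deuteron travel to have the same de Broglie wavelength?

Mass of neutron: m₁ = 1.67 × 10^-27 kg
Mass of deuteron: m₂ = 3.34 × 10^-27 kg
v₂ = 3.12 × 10^6 m/s

For equal de Broglie wavelengths: λ₁ = λ₂

h/(m₁v₁) = h/(m₂v₂)
m₁v₁ = m₂v₂
v₂ = v₁ · (m₁/m₂)

v₂ = 6.23 × 10^6 m/s × (1.67 × 10^-27 kg / 3.34 × 10^-27 kg)
v₂ = 3.12 × 10^6 m/s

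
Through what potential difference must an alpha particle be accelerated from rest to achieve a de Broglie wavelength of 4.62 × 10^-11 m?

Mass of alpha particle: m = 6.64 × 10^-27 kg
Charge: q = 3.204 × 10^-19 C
4.83 × 10^-2 V

From λ = h/√(2mqV), we solve for V:

λ² = h²/(2mqV)
V = h²/(2mqλ²)
V = (6.626 × 10^-34 J·s)² / (2 × 6.64 × 10^-27 kg × 3.204 × 10^-19 C × (4.62 × 10^-11 m)²)
V = 4.83 × 10^-2 V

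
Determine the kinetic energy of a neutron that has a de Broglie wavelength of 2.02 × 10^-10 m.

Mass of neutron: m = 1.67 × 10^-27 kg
3.22 × 10^-21 J (or 0.0201 eV)

From λ = h/√(2mKE), we solve for KE:

λ² = h²/(2mKE)
KE = h²/(2mλ²)
KE = (6.626 × 10^-34 J·s)² / (2 × 1.67 × 10^-27 kg × (2.02 × 10^-10 m)²)
KE = 3.22 × 10^-21 J
KE = 0.0201 eV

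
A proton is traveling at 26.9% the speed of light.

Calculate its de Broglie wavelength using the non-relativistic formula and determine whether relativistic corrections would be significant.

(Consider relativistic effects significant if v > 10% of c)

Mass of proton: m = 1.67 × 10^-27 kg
Yes, relativistic corrections are needed.

Using the non-relativistic de Broglie formula λ = h/(mv):

v = 26.9% × c = 8.064 × 10^7 m/s

λ = h/(mv)
λ = (6.626 × 10^-34 J·s) / (1.67 × 10^-27 kg × 8.064 × 10^7 m/s)
λ = 4.92 × 10^-15 m

Since v = 26.9% of c > 10% of c, relativistic corrections ARE significant and the actual wavelength would differ from this non-relativistic estimate.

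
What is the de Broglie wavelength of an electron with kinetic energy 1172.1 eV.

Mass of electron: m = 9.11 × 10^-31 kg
3.58 × 10^-11 m

Using λ = h/√(2mKE):

First convert KE to Joules: KE = 1172.1 eV = 1.878 × 10^-16 J

λ = h/√(2mKE)
λ = (6.626 × 10^-34 J·s) / √(2 × 9.11 × 10^-31 kg × 1.878 × 10^-16 J)
λ = 3.58 × 10^-11 m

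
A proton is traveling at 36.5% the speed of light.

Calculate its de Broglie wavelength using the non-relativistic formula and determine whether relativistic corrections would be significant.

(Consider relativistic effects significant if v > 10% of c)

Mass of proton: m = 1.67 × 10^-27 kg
Yes, relativistic corrections are needed.

Using the non-relativistic de Broglie formula λ = h/(mv):

v = 36.5% × c = 1.094 × 10^8 m/s

λ = h/(mv)
λ = (6.626 × 10^-34 J·s) / (1.67 × 10^-27 kg × 1.094 × 10^8 m/s)
λ = 3.63 × 10^-15 m

Since v = 36.5% of c > 10% of c, relativistic corrections ARE significant and the actual wavelength would differ from this non-relativistic estimate.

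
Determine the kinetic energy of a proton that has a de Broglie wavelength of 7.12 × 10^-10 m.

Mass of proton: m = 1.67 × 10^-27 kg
2.59 × 10^-22 J (or 1.62 × 10^-3 eV)

From λ = h/√(2mKE), we solve for KE:

λ² = h²/(2mKE)
KE = h²/(2mλ²)
KE = (6.626 × 10^-34 J·s)² / (2 × 1.67 × 10^-27 kg × (7.12 × 10^-10 m)²)
KE = 2.59 × 10^-22 J
KE = 1.62 × 10^-3 eV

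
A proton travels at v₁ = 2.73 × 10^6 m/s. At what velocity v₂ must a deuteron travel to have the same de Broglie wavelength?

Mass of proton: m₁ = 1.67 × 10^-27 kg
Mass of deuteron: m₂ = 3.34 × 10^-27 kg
v₂ = 1.36 × 10^6 m/s

For equal de Broglie wavelengths: λ₁ = λ₂

h/(m₁v₁) = h/(m₂v₂)
m₁v₁ = m₂v₂
v₂ = v₁ · (m₁/m₂)

v₂ = 2.73 × 10^6 m/s × (1.67 × 10^-27 kg / 3.34 × 10^-27 kg)
v₂ = 1.36 × 10^6 m/s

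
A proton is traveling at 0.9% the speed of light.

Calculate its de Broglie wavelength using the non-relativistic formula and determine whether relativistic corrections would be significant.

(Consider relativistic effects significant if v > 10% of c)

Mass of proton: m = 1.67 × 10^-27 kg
No, relativistic corrections are not needed.

Using the non-relativistic de Broglie formula λ = h/(mv):

v = 0.9% × c = 2.698 × 10^6 m/s

λ = h/(mv)
λ = (6.626 × 10^-34 J·s) / (1.67 × 10^-27 kg × 2.698 × 10^6 m/s)
λ = 1.47 × 10^-13 m

Since v = 0.9% of c < 10% of c, relativistic corrections are NOT significant and this non-relativistic result is a good approximation.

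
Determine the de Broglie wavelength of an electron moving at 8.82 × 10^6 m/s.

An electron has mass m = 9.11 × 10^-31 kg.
8.25 × 10^-11 m

Using the de Broglie relation λ = h/(mv):

λ = h/(mv)
λ = (6.626 × 10^-34 J·s) / (9.11 × 10^-31 kg × 8.82 × 10^6 m/s)
λ = 8.25 × 10^-11 m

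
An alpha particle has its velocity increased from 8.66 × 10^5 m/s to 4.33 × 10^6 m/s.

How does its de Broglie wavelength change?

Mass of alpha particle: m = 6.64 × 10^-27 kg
The wavelength decreases by a factor of 5.

Using λ = h/(mv):

Initial wavelength: λ₁ = h/(mv₁) = 1.15 × 10^-13 m
Final wavelength: λ₂ = h/(mv₂) = 2.30 × 10^-14 m

Since λ ∝ 1/v, when velocity increases by a factor of 5, the wavelength decreases by a factor of 5.

λ₂/λ₁ = v₁/v₂ = 1/5

The wavelength decreases by a factor of 5.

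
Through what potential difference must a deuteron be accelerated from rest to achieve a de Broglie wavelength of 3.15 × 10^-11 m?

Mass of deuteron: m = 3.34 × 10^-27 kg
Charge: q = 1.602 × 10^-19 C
4.13 × 10^-1 V

From λ = h/√(2mqV), we solve for V:

λ² = h²/(2mqV)
V = h²/(2mqλ²)
V = (6.626 × 10^-34 J·s)² / (2 × 3.34 × 10^-27 kg × 1.602 × 10^-19 C × (3.15 × 10^-11 m)²)
V = 4.13 × 10^-1 V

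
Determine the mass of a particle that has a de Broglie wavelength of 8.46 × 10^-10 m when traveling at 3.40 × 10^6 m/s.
2.30 × 10^-31 kg

From the de Broglie relation λ = h/(mv), we solve for m:

m = h/(λv)
m = (6.626 × 10^-34 J·s) / (8.46 × 10^-10 m × 3.40 × 10^6 m/s)
m = 2.30 × 10^-31 kg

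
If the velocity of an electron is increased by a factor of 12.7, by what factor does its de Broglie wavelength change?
The wavelength decreases by a factor of 12.7.

From λ = h/(mv), the wavelength is inversely proportional to velocity:

λ ∝ 1/v

If v → 12.7v, then λ → λ/12.7

When velocity is increased by a factor of 12.7, the wavelength decreases by a factor of 12.7.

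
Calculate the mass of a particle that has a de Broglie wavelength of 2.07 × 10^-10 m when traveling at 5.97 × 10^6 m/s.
5.36 × 10^-31 kg

From the de Broglie relation λ = h/(mv), we solve for m:

m = h/(λv)
m = (6.626 × 10^-34 J·s) / (2.07 × 10^-10 m × 5.97 × 10^6 m/s)
m = 5.36 × 10^-31 kg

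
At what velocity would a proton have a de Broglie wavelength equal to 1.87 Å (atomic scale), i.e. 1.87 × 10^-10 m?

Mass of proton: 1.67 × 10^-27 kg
2.12 × 10^3 m/s

From λ = h/(mv), solve for v:

v = h/(mλ)
v = (6.626 × 10^-34 J·s) / (1.67 × 10^-27 kg × 1.87 × 10^-10 m)
v = 2.12 × 10^3 m/s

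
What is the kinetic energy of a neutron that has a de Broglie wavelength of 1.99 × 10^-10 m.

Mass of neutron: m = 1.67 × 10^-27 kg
3.32 × 10^-21 J (or 0.0207 eV)

From λ = h/√(2mKE), we solve for KE:

λ² = h²/(2mKE)
KE = h²/(2mλ²)
KE = (6.626 × 10^-34 J·s)² / (2 × 1.67 × 10^-27 kg × (1.99 × 10^-10 m)²)
KE = 3.32 × 10^-21 J
KE = 0.0207 eV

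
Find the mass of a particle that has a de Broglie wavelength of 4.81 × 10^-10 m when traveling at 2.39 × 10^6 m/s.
5.76 × 10^-31 kg

From the de Broglie relation λ = h/(mv), we solve for m:

m = h/(λv)
m = (6.626 × 10^-34 J·s) / (4.81 × 10^-10 m × 2.39 × 10^6 m/s)
m = 5.76 × 10^-31 kg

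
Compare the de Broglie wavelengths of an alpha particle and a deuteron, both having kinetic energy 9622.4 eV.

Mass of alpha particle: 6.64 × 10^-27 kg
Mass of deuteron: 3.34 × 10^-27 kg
The deuteron has the longer wavelength.

Using λ = h/√(2mKE):

For alpha particle: λ₁ = h/√(2m₁KE) = 1.46 × 10^-13 m
For deuteron: λ₂ = h/√(2m₂KE) = 2.06 × 10^-13 m

Since λ ∝ 1/√m at constant kinetic energy, the lighter particle has the longer wavelength.

The deuteron has the longer de Broglie wavelength.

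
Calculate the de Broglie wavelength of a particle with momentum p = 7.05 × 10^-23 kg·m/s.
9.40 × 10^-12 m

Using the de Broglie relation λ = h/p:

λ = h/p
λ = (6.626 × 10^-34 J·s) / (7.05 × 10^-23 kg·m/s)
λ = 9.40 × 10^-12 m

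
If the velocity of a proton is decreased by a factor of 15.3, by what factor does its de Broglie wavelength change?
The wavelength increases by a factor of 15.3.

From λ = h/(mv), the wavelength is inversely proportional to velocity:

λ ∝ 1/v

If v → v/15.3, then λ → 15.3λ

When velocity is decreased by a factor of 15.3, the wavelength increases by a factor of 15.3.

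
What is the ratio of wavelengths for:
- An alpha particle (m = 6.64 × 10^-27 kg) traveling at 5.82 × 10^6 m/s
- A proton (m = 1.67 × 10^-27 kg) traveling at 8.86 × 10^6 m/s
λ₁/λ₂ = 0.383

Using λ = h/(mv):

λ₁ = h/(m₁v₁) = 1.71 × 10^-14 m
λ₂ = h/(m₂v₂) = 4.48 × 10^-14 m

Ratio λ₁/λ₂ = (m₂v₂)/(m₁v₁)
         = (1.67 × 10^-27 kg × 8.86 × 10^6 m/s) / (6.64 × 10^-27 kg × 5.82 × 10^6 m/s)
         = 0.383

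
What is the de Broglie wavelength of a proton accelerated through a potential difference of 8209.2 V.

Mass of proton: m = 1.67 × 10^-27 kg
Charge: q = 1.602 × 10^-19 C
3.16 × 10^-13 m

When a particle is accelerated through voltage V, it gains kinetic energy KE = qV.

The de Broglie wavelength is then λ = h/√(2mqV):

λ = h/√(2mqV)
λ = (6.626 × 10^-34 J·s) / √(2 × 1.67 × 10^-27 kg × 1.602 × 10^-19 C × 8209.2 V)
λ = 3.16 × 10^-13 m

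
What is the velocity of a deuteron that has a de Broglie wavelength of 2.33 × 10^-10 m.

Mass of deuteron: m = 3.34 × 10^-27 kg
8.51 × 10^2 m/s

From the de Broglie relation λ = h/(mv), we solve for v:

v = h/(mλ)
v = (6.626 × 10^-34 J·s) / (3.34 × 10^-27 kg × 2.33 × 10^-10 m)
v = 8.51 × 10^2 m/s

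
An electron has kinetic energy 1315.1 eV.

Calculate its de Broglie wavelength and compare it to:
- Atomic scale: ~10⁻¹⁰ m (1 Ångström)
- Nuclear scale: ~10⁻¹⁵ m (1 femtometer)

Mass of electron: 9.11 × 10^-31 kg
λ = 3.38 × 10^-11 m, which is between nuclear and atomic scales.

Using λ = h/√(2mKE):

KE = 1315.1 eV = 2.107 × 10^-16 J

λ = h/√(2mKE)
λ = (6.626 × 10^-34 J·s) / √(2 × 9.11 × 10^-31 kg × 2.107 × 10^-16 J)
λ = 3.38 × 10^-11 m

Comparison:
- Atomic scale (10⁻¹⁰ m): λ is 0.34× this size
- Nuclear scale (10⁻¹⁵ m): λ is 3.4e+04× this size

The wavelength is between nuclear and atomic scales.

This wavelength is appropriate for probing atomic structure but too large for nuclear physics experiments.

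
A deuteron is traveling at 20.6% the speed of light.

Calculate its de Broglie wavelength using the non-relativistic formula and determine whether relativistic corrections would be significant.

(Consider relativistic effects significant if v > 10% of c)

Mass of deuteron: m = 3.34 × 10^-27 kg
Yes, relativistic corrections are needed.

Using the non-relativistic de Broglie formula λ = h/(mv):

v = 20.6% × c = 6.176 × 10^7 m/s

λ = h/(mv)
λ = (6.626 × 10^-34 J·s) / (3.34 × 10^-27 kg × 6.176 × 10^7 m/s)
λ = 3.21 × 10^-15 m

Since v = 20.6% of c > 10% of c, relativistic corrections ARE significant and the actual wavelength would differ from this non-relativistic estimate.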